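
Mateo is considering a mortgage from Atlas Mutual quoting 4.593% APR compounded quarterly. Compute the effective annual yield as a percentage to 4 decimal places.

EAR = (1 + 0.04593/4)^4 − 1.
= (1 + 0.011482)^4 − 1 = 1.046727 − 1 = 4.6727%.

4.6727%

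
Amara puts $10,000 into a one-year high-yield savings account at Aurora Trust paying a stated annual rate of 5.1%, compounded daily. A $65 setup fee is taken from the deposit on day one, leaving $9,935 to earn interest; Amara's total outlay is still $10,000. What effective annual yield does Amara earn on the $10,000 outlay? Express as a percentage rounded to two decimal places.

Value after one year: 9,935 × (1 + 0.051/365)^365 = 9,935 × 1.052319 = $10,454.79.
Effective yield on the $10,000 outlay: 10,454.79 / 10,000 − 1 = 0.045479 = 4.55%.

4.55%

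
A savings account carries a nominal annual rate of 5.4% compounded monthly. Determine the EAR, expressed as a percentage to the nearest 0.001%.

EAR = (1 + 0.054/12)^12 − 1.
= (1 + 0.004500)^12 − 1 = 1.055357 − 1 = 5.536%.

5.536%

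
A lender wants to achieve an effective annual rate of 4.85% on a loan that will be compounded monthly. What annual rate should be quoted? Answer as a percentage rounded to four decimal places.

4.7454%

(1 + r/12)^12 − 1 = 0.0485, so 1 + r/12 = 1.0485^(1/12).
r/12 = 0.003955, so r = 0.047454 = 4.7454%.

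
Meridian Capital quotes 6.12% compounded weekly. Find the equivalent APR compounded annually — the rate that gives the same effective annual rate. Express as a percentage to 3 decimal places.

EAR = (1 + 0.0612/52)^52 − 1 = 0.063073.
Compounded annually, the equivalent nominal rate is the EAR itself: 6.307%.

6.307%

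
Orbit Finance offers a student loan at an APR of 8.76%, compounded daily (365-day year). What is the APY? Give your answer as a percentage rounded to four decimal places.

EAR = (1 + 0.0876/365)^365 − 1.
= (1 + 0.000240)^365 − 1 = 1.091540 − 1 = 9.1540%.

9.1540%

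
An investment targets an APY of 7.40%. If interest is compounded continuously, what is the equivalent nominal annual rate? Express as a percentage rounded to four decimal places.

7.1390%

Continuous: nominal r satisfies e^r − 1 = 0.0740.
r = ln(1 + 0.0740) = ln(1.0740) = 0.071390 = 7.1390%.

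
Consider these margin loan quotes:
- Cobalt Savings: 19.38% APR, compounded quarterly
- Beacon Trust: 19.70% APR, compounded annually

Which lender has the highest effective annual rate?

Cobalt Savings

Cobalt Savings: (1 + 0.1938/4)^4 − 1 = 20.834%
Beacon Trust: compounded annually, EAR = 19.700%
The highest effective annual rate is Cobalt Savings at 20.834%.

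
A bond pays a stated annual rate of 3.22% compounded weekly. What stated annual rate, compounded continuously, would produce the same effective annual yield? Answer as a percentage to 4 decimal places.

EAR = (1 + 0.0322/52)^52 − 1 = 0.032714.
Equivalent continuous rate: r = ln(1 + 0.032714) = 0.032190 = 3.2190%.

3.2190%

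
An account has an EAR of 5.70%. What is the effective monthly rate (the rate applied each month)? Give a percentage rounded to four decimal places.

The per-month rate i satisfies (1 + i)^12 = 1 + 0.0570.
i = 1.0570^(1/12) − 1 = 0.0046302 = 0.4630%.

0.4630%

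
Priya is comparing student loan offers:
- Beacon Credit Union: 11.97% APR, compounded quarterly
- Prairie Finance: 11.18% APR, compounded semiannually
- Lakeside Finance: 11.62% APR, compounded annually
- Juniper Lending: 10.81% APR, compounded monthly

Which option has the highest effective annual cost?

Beacon Credit Union: (1 + 0.1197/4)^4 − 1 = 12.518%
Prairie Finance: (1 + 0.1118/2)^2 − 1 = 11.492%
Lakeside Finance: compounded annually, EAR = 11.620%
Juniper Lending: (1 + 0.1081/12)^12 − 1 = 11.362%
The highest effective annual rate is Beacon Credit Union at 12.518%.

Beacon Credit Union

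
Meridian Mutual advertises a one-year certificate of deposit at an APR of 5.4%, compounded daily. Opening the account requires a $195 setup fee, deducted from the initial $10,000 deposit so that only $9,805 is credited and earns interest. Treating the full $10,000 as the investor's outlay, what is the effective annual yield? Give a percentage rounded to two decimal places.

3.49%

Value after one year: 9,805 × (1 + 0.054/365)^365 = 9,805 × 1.055480 = $10,348.99.
Effective yield on the $10,000 outlay: 10,348.99 / 10,000 − 1 = 0.034899 = 3.49%.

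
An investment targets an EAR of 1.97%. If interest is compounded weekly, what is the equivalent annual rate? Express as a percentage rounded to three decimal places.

(1 + r/52)^52 − 1 = 0.0197, so 1 + r/52 = 1.0197^(1/52).
r/52 = 0.000375, so r = 0.019512 = 1.951%.

1.951%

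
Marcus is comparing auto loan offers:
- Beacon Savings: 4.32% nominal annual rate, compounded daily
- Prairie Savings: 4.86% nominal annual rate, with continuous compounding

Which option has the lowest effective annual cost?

Beacon Savings

Beacon Savings: (1 + 0.0432/365)^365 − 1 = 4.414%
Prairie Savings: e^0.0486 − 1 = 4.980%
The lowest effective annual rate is Beacon Savings at 4.414%.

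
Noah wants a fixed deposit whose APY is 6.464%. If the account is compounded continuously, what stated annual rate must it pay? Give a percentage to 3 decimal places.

Continuous: nominal r satisfies e^r − 1 = 0.06464.
r = ln(1 + 0.06464) = ln(1.06464) = 0.062637 = 6.264%.

6.264%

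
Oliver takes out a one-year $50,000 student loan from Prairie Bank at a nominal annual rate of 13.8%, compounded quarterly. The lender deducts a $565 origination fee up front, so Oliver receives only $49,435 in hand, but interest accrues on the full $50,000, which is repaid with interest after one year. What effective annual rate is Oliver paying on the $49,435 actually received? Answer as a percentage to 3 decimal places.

Amount owed after one year: 50,000 × (1 + 0.138/4)^4 = 50,000 × 1.145307 = $57,265.36.
Effective rate on net proceeds: 57,265.36 / 49,435 − 1 = 0.158397 = 15.840%.

15.840%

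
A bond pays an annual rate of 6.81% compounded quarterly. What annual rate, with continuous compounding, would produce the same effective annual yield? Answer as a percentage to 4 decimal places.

EAR = (1 + 0.0681/4)^4 − 1 = 0.069859.
Equivalent continuous rate: r = ln(1 + 0.069859) = 0.067527 = 6.7527%.

6.7527%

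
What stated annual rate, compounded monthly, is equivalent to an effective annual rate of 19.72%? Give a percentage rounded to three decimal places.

18.134%

(1 + r/12)^12 − 1 = 0.1972, so 1 + r/12 = 1.1972^(1/12).
r/12 = 0.015112, so r = 0.181342 = 18.134%.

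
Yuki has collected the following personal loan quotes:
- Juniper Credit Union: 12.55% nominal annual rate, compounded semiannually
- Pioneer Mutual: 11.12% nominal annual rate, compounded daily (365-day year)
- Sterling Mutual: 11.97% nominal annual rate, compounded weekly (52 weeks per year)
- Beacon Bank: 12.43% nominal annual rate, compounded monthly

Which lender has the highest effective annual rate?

Juniper Credit Union: (1 + 0.1255/2)^2 − 1 = 12.944%
Pioneer Mutual: (1 + 0.1112/365)^365 − 1 = 11.760%
Sterling Mutual: (1 + 0.1197/52)^52 − 1 = 12.700%
Beacon Bank: (1 + 0.1243/12)^12 − 1 = 13.163%
The highest effective annual rate is Beacon Bank at 13.163%.

Beacon Bank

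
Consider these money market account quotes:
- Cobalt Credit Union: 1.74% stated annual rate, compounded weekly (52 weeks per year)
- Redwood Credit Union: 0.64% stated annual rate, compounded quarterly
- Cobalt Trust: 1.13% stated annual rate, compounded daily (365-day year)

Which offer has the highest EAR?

Cobalt Credit Union

Cobalt Credit Union: (1 + 0.0174/52)^52 − 1 = 1.755%
Redwood Credit Union: (1 + 0.0064/4)^4 − 1 = 0.642%
Cobalt Trust: (1 + 0.0113/365)^365 − 1 = 1.136%
The highest effective annual rate is Cobalt Credit Union at 1.755%.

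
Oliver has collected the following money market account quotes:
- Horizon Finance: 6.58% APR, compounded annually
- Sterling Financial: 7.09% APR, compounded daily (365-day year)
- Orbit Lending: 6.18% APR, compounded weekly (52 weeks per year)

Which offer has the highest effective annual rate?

Sterling Financial

Horizon Finance: compounded annually, EAR = 6.580%
Sterling Financial: (1 + 0.0709/365)^365 − 1 = 7.347%
Orbit Lending: (1 + 0.0618/52)^52 − 1 = 6.371%
The highest effective annual rate is Sterling Financial at 7.347%.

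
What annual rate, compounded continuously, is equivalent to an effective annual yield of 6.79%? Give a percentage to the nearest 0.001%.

6.569%

Continuous: nominal r satisfies e^r − 1 = 0.0679.
r = ln(1 + 0.0679) = ln(1.0679) = 0.065694 = 6.569%.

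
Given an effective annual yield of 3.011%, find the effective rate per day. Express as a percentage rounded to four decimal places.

0.0081%

The per-day rate i satisfies (1 + i)^365 = 1 + 0.03011.
i = 1.03011^(1/365) − 1 = 0.0000813 = 0.0081%.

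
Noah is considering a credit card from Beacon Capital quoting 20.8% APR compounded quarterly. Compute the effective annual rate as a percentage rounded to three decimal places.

22.479%

EAR = (1 + 0.208/4)^4 − 1.
= 1.224794 − 1 = 22.479%.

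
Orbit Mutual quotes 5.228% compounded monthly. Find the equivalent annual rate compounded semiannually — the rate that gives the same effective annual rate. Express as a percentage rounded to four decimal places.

5.2853%

EAR = (1 + 0.05228/12)^12 − 1 = 0.053551.
Solve (1 + r/2)^2 = 1.053551: r/2 = 1.053551^(1/2) − 1 = 0.026426, so r = 0.052853 = 5.2853%.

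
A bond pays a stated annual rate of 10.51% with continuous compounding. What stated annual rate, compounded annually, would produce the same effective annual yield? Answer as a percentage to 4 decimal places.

11.0822%

EAR under continuous compounding: e^0.1051 − 1 = 0.110822.
Compounded annually, the equivalent nominal rate is the EAR itself: 11.0822%.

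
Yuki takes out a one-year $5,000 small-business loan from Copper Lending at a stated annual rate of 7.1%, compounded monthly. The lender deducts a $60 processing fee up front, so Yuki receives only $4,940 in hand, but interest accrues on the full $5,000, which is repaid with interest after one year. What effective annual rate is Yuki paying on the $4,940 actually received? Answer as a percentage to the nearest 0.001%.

8.639%

Amount owed after one year: 5,000 × (1 + 0.071/12)^12 = 5,000 × 1.073357 = $5,366.78.
Effective rate on net proceeds: 5,366.78 / 4,940 − 1 = 0.086393 = 8.639%.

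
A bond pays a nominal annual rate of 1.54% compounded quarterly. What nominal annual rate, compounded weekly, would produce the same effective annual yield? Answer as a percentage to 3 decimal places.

1.537%

EAR = (1 + 0.0154/4)^4 − 1 = 0.015489.
Solve (1 + r/52)^52 = 1.015489: r/52 = 1.015489^(1/52) − 1 = 0.000296, so r = 0.015373 = 1.537%.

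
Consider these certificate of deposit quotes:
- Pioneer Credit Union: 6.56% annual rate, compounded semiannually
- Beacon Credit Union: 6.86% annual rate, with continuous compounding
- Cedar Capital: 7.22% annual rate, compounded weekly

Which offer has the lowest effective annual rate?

Pioneer Credit Union

Pioneer Credit Union: (1 + 0.0656/2)^2 − 1 = 6.668%
Beacon Credit Union: e^0.0686 − 1 = 7.101%
Cedar Capital: (1 + 0.0722/52)^52 − 1 = 7.482%
The lowest effective annual rate is Pioneer Credit Union at 6.668%.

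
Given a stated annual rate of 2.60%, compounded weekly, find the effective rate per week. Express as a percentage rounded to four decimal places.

With a nominal annual rate compounded weekly, the periodic rate is the nominal rate divided by 52.
i = 0.0260 / 52 = 0.0005000 = 0.0500%.

0.0500%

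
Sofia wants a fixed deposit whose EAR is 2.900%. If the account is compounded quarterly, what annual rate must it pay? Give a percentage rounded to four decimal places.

2.8690%

(1 + r/4)^4 − 1 = 0.02900, so 1 + r/4 = 1.02900^(1/4).
r/4 = 0.007172, so r = 0.028690 = 2.8690%.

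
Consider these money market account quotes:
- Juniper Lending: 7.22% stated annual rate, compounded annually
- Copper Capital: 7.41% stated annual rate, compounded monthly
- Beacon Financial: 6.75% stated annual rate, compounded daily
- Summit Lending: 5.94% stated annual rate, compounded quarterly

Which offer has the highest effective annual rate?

Juniper Lending: compounded annually, EAR = 7.220%
Copper Capital: (1 + 0.0741/12)^12 − 1 = 7.667%
Beacon Financial: (1 + 0.0675/365)^365 − 1 = 6.982%
Summit Lending: (1 + 0.0594/4)^4 − 1 = 6.074%
The highest effective annual rate is Copper Capital at 7.667%.

Copper Capital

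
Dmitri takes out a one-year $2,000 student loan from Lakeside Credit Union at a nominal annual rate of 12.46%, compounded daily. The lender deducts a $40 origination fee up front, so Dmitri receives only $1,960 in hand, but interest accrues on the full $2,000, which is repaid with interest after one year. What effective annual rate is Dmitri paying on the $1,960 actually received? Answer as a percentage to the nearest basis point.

Amount owed after one year: 2,000 × (1 + 0.1246/365)^365 = 2,000 × 1.132671 = $2,265.34.
Effective rate on net proceeds: 2,265.34 / 1,960 − 1 = 0.155787 = 15.58%.

15.58%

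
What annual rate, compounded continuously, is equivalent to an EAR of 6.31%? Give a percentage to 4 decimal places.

Continuous: nominal r satisfies e^r − 1 = 0.0631.
r = ln(1 + 0.0631) = ln(1.0631) = 0.061189 = 6.1189%.

6.1189%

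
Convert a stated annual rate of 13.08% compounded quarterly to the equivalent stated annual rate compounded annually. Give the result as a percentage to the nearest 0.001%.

EAR = (1 + 0.1308/4)^4 − 1 = 0.137357.
Compounded annually, the equivalent nominal rate is the EAR itself: 13.736%.

13.736%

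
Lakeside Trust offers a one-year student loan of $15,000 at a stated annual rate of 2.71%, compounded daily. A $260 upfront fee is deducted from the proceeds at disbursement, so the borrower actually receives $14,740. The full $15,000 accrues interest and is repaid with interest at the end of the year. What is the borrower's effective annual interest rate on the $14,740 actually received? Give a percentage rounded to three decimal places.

Amount owed after one year: 15,000 × (1 + 0.0271/365)^365 = 15,000 × 1.027470 = $15,412.04.
Effective rate on net proceeds: 15,412.04 / 14,740 − 1 = 0.045593 = 4.559%.

4.559%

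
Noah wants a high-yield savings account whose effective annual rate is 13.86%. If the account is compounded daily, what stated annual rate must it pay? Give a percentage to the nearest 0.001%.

(1 + r/365)^365 − 1 = 0.1386, so 1 + r/365 = 1.1386^(1/365).
r/365 = 0.000356, so r = 0.129823 = 12.982%.

12.982%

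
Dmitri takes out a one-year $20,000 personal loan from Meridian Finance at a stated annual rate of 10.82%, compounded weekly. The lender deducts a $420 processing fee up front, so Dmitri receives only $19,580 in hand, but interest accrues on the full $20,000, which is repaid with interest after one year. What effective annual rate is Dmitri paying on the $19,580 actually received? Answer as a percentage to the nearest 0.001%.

13.804%

Amount owed after one year: 20,000 × (1 + 0.1082/52)^52 = 20,000 × 1.114145 = $22,282.91.
Effective rate on net proceeds: 22,282.91 / 19,580 − 1 = 0.138044 = 13.804%.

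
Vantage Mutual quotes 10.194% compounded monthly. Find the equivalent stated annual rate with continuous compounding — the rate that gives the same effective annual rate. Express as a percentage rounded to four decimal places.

EAR = (1 + 0.10194/12)^12 − 1 = 0.106840.
Equivalent continuous rate: r = ln(1 + 0.106840) = 0.101509 = 10.1509%.

10.1509%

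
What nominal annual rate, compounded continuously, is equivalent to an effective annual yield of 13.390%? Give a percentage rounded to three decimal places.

12.566%

Continuous: nominal r satisfies e^r − 1 = 0.13390.
r = ln(1 + 0.13390) = ln(1.13390) = 0.125663 = 12.566%.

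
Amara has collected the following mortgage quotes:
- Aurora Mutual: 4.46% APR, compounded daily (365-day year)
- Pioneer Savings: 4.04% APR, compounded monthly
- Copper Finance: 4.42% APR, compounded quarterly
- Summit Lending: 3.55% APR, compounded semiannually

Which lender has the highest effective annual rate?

Aurora Mutual

Aurora Mutual: (1 + 0.0446/365)^365 − 1 = 4.561%
Pioneer Savings: (1 + 0.0404/12)^12 − 1 = 4.116%
Copper Finance: (1 + 0.0442/4)^4 − 1 = 4.494%
Summit Lending: (1 + 0.0355/2)^2 − 1 = 3.582%
The highest effective annual rate is Aurora Mutual at 4.561%.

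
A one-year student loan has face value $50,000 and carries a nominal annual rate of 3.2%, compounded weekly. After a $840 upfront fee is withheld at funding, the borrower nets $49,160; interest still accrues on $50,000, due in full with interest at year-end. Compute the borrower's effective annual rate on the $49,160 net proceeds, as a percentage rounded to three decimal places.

5.015%

Amount owed after one year: 50,000 × (1 + 0.032/52)^52 = 50,000 × 1.032507 = $51,625.37.
Effective rate on net proceeds: 51,625.37 / 49,160 − 1 = 0.050150 = 5.015%.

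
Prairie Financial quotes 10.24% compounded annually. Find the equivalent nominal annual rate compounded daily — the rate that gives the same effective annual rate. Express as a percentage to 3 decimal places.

9.750%

Compounded annually, EAR = nominal = 0.102400.
Solve (1 + r/365)^365 = 1.102400: r/365 = 1.102400^(1/365) − 1 = 0.000267, so r = 0.097503 = 9.750%.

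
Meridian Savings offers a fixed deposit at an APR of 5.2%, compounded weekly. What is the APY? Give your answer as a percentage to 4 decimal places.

EAR = (1 + 0.052/52)^52 − 1.
= (1 + 0.001000)^52 − 1 = 1.053348 − 1 = 5.3348%.

5.3348%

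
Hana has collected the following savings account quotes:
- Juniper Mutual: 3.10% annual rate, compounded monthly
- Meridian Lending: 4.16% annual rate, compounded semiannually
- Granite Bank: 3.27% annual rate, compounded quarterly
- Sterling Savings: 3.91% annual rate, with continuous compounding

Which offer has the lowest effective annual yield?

Juniper Mutual: (1 + 0.0310/12)^12 − 1 = 3.144%
Meridian Lending: (1 + 0.0416/2)^2 − 1 = 4.203%
Granite Bank: (1 + 0.0327/4)^4 − 1 = 3.310%
Sterling Savings: e^0.0391 − 1 = 3.987%
The lowest effective annual rate is Juniper Mutual at 3.144%.

Juniper Mutual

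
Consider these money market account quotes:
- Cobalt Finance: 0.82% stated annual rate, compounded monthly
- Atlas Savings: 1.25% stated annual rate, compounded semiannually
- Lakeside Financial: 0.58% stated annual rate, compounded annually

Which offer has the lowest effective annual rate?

Cobalt Finance: (1 + 0.0082/12)^12 − 1 = 0.823%
Atlas Savings: (1 + 0.0125/2)^2 − 1 = 1.254%
Lakeside Financial: compounded annually, EAR = 0.580%
The lowest effective annual rate is Lakeside Financial at 0.580%.

Lakeside Financial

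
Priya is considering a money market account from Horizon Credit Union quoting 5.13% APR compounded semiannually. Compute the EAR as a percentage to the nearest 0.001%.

EAR = (1 + 0.0513/2)^2 − 1.
= (1 + 0.025650)^2 − 1 = 1.051958 − 1 = 5.196%.

5.196%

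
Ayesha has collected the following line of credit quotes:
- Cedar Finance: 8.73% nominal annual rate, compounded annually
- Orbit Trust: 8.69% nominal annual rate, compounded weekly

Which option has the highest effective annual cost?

Cedar Finance: compounded annually, EAR = 8.730%
Orbit Trust: (1 + 0.0869/52)^52 − 1 = 9.071%
The highest effective annual rate is Orbit Trust at 9.071%.

Orbit Trust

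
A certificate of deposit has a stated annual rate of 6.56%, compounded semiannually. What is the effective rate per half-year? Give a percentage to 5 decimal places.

With a nominal annual rate compounded semiannually, the periodic rate is the nominal rate divided by 2.
i = 0.0656 / 2 = 0.0328000 = 3.28000%.

3.28000%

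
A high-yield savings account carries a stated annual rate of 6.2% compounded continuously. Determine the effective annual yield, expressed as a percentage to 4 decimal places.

6.3962%

With continuous compounding, EAR = e^0.062 − 1.
e^0.062 = 1.063962, so EAR = 0.063962 = 6.3962%.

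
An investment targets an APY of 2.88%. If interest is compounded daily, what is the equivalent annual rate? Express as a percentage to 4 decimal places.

2.8394%

(1 + r/365)^365 − 1 = 0.0288, so 1 + r/365 = 1.0288^(1/365).
r/365 = 0.000078, so r = 0.028394 = 2.8394%.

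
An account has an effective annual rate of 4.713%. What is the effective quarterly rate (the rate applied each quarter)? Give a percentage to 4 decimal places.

The per-quarter rate i satisfies (1 + i)^4 = 1 + 0.04713.
i = 1.04713^(1/4) − 1 = 0.0115798 = 1.1580%.

1.1580%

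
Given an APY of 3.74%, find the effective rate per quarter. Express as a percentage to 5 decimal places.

The per-quarter rate i satisfies (1 + i)^4 = 1 + 0.0374.
i = 1.0374^(1/4) − 1 = 0.0092217 = 0.92217%.

0.92217%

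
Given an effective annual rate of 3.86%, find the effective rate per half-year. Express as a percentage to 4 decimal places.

The per-half-year rate i satisfies (1 + i)^2 = 1 + 0.0386.
i = 1.0386^(1/2) − 1 = 0.0191173 = 1.9117%.

1.9117%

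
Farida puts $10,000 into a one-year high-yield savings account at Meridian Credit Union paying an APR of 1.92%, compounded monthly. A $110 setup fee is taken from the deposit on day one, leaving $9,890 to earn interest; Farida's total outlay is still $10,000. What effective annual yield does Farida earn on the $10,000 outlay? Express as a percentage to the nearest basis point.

Value after one year: 9,890 × (1 + 0.0192/12)^12 = 9,890 × 1.019370 = $10,081.57.
Effective yield on the $10,000 outlay: 10,081.57 / 10,000 − 1 = 0.008157 = 0.82%.

0.82%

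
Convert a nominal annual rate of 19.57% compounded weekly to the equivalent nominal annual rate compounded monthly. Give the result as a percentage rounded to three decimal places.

19.693%

EAR = (1 + 0.1957/52)^52 − 1 = 0.215715.
Solve (1 + r/12)^12 = 1.215715: r/12 = 1.215715^(1/12) − 1 = 0.016411, so r = 0.196931 = 19.693%.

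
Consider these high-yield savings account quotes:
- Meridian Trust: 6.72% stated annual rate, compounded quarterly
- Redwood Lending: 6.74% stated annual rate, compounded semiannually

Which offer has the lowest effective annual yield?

Redwood Lending

Meridian Trust: (1 + 0.0672/4)^4 − 1 = 6.891%
Redwood Lending: (1 + 0.0674/2)^2 − 1 = 6.854%
The lowest effective annual rate is Redwood Lending at 6.854%.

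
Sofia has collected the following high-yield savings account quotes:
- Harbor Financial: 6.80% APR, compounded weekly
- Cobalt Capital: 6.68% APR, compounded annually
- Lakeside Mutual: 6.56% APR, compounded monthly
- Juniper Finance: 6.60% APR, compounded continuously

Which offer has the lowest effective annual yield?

Cobalt Capital

Harbor Financial: (1 + 0.0680/52)^52 − 1 = 7.032%
Cobalt Capital: compounded annually, EAR = 6.680%
Lakeside Mutual: (1 + 0.0656/12)^12 − 1 = 6.761%
Juniper Finance: e^0.0660 − 1 = 6.823%
The lowest effective annual rate is Cobalt Capital at 6.680%.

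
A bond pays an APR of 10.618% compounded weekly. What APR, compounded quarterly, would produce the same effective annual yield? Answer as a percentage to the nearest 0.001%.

10.749%

EAR = (1 + 0.10618/52)^52 − 1 = 0.111902.
Solve (1 + r/4)^4 = 1.111902: r/4 = 1.111902^(1/4) − 1 = 0.026873, so r = 0.107491 = 10.749%.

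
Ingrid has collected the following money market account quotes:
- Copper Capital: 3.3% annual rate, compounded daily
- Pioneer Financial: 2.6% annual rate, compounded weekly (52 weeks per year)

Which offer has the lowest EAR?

Pioneer Financial

Copper Capital: (1 + 0.033/365)^365 − 1 = 3.355%
Pioneer Financial: (1 + 0.026/52)^52 − 1 = 2.633%
The lowest effective annual rate is Pioneer Financial at 2.633%.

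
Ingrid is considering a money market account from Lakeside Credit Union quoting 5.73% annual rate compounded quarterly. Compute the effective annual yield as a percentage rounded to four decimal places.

5.8543%

EAR = (1 + 0.0573/4)^4 − 1.
= (1 + 0.014325)^4 − 1 = 1.058543 − 1 = 5.8543%.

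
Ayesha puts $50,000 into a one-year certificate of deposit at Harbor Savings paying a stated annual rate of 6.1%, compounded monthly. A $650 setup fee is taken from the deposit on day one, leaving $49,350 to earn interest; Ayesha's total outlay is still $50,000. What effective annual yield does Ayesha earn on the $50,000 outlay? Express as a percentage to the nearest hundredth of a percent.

4.89%

Value after one year: 49,350 × (1 + 0.061/12)^12 = 49,350 × 1.062735 = $52,445.96.
Effective yield on the $50,000 outlay: 52,445.96 / 50,000 − 1 = 0.048919 = 4.89%.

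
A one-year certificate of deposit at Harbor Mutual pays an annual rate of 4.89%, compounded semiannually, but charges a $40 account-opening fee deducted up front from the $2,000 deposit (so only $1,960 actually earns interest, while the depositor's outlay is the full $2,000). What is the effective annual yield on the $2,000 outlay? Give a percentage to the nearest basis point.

2.85%

Value after one year: 1,960 × (1 + 0.0489/2)^2 = 1,960 × 1.049498 = $2,057.02.
Effective yield on the $2,000 outlay: 2,057.02 / 2,000 − 1 = 0.028508 = 2.85%.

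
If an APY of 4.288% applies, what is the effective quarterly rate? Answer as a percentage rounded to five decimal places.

The per-quarter rate i satisfies (1 + i)^4 = 1 + 0.04288.
i = 1.04288^(1/4) − 1 = 0.0105518 = 1.05518%.

1.05518%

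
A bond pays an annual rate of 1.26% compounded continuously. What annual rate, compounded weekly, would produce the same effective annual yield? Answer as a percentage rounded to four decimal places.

1.2602%

EAR under continuous compounding: e^0.0126 − 1 = 0.012680.
Solve (1 + r/52)^52 = 1.012680: r/52 = 1.012680^(1/52) − 1 = 0.000242, so r = 0.012602 = 1.2602%.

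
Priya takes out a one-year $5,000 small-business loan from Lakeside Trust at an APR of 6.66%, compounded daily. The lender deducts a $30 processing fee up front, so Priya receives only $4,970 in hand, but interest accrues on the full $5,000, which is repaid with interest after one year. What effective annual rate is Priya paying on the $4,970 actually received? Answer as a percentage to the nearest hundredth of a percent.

7.53%

Amount owed after one year: 5,000 × (1 + 0.0666/365)^365 = 5,000 × 1.068861 = $5,344.31.
Effective rate on net proceeds: 5,344.31 / 4,970 − 1 = 0.075313 = 7.53%.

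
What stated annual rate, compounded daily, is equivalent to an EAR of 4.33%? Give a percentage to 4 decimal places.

(1 + r/365)^365 − 1 = 0.0433, so 1 + r/365 = 1.0433^(1/365).
r/365 = 0.000116, so r = 0.042391 = 4.2391%.

4.2391%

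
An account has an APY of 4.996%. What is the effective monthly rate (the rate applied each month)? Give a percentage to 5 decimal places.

The per-month rate i satisfies (1 + i)^12 = 1 + 0.04996.
i = 1.04996^(1/12) − 1 = 0.0040709 = 0.40709%.

0.40709%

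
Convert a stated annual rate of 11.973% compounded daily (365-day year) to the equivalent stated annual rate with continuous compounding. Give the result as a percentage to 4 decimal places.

EAR = (1 + 0.11973/365)^365 − 1 = 0.127170.
Equivalent continuous rate: r = ln(1 + 0.127170) = 0.119710 = 11.9710%.

11.9710%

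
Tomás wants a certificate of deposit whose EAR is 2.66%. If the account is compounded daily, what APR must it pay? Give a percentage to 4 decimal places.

2.6253%

(1 + r/365)^365 − 1 = 0.0266, so 1 + r/365 = 1.0266^(1/365).
r/365 = 0.000072, so r = 0.026253 = 2.6253%.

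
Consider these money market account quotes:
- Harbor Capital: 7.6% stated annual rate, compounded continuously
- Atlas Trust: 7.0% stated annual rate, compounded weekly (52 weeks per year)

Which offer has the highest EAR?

Harbor Capital: e^0.076 − 1 = 7.896%
Atlas Trust: (1 + 0.070/52)^52 − 1 = 7.246%
The highest effective annual rate is Harbor Capital at 7.896%.

Harbor Capital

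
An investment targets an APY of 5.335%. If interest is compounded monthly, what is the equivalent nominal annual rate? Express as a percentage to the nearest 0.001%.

(1 + r/12)^12 − 1 = 0.05335, so 1 + r/12 = 1.05335^(1/12).
r/12 = 0.004341, so r = 0.052088 = 5.209%.

5.209%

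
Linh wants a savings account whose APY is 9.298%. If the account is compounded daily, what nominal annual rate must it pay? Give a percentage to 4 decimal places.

(1 + r/365)^365 − 1 = 0.09298, so 1 + r/365 = 1.09298^(1/365).
r/365 = 0.000244, so r = 0.088919 = 8.8919%.

8.8919%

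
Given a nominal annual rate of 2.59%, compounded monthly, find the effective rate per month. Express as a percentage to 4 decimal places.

With a nominal annual rate compounded monthly, the periodic rate is the nominal rate divided by 12.
i = 0.0259 / 12 = 0.0021583 = 0.2158%.

0.2158%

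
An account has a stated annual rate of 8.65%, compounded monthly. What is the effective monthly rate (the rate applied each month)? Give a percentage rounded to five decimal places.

0.72083%

With a nominal annual rate compounded monthly, the periodic rate is the nominal rate divided by 12.
i = 0.0865 / 12 = 0.0072083 = 0.72083%.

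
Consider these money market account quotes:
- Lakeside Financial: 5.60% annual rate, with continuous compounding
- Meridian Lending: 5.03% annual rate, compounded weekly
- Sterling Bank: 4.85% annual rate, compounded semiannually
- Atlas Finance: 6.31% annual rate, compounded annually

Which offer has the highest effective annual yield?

Lakeside Financial: e^0.0560 − 1 = 5.760%
Meridian Lending: (1 + 0.0503/52)^52 − 1 = 5.156%
Sterling Bank: (1 + 0.0485/2)^2 − 1 = 4.909%
Atlas Finance: compounded annually, EAR = 6.310%
The highest effective annual rate is Atlas Finance at 6.310%.

Atlas Finance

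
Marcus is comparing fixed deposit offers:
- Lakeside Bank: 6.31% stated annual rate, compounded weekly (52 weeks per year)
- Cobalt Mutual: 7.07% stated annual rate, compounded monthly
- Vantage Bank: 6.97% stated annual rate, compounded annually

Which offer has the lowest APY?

Lakeside Bank: (1 + 0.0631/52)^52 − 1 = 6.509%
Cobalt Mutual: (1 + 0.0707/12)^12 − 1 = 7.304%
Vantage Bank: compounded annually, EAR = 6.970%
The lowest effective annual rate is Lakeside Bank at 6.509%.

Lakeside Bank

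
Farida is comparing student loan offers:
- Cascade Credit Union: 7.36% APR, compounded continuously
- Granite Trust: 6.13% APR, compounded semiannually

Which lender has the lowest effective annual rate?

Cascade Credit Union: e^0.0736 − 1 = 7.638%
Granite Trust: (1 + 0.0613/2)^2 − 1 = 6.224%
The lowest effective annual rate is Granite Trust at 6.224%.

Granite Trust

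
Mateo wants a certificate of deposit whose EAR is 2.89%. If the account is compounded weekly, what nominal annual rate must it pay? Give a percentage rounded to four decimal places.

(1 + r/52)^52 − 1 = 0.0289, so 1 + r/52 = 1.0289^(1/52).
r/52 = 0.000548, so r = 0.028498 = 2.8498%.

2.8498%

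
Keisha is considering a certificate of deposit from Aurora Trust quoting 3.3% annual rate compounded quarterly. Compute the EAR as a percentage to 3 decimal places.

3.341%

EAR = (1 + 0.033/4)^4 − 1.
= (1 + 0.008250)^4 − 1 = 1.033411 − 1 = 3.341%.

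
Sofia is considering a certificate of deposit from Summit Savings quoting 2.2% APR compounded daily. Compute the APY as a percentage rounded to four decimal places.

EAR = (1 + 0.022/365)^365 − 1.
= (1 + 0.000060)^365 − 1 = 1.022243 − 1 = 2.2243%.

2.2243%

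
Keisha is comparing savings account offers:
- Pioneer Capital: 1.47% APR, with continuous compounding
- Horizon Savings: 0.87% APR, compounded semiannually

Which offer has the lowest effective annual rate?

Horizon Savings

Pioneer Capital: e^0.0147 − 1 = 1.481%
Horizon Savings: (1 + 0.0087/2)^2 − 1 = 0.872%
The lowest effective annual rate is Horizon Savings at 0.872%.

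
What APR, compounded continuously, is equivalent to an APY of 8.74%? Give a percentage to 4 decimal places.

8.3790%

Continuous: nominal r satisfies e^r − 1 = 0.0874.
r = ln(1 + 0.0874) = ln(1.0874) = 0.083790 = 8.3790%.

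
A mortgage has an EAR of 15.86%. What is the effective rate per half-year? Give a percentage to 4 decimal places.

7.6383%

The per-half-year rate i satisfies (1 + i)^2 = 1 + 0.1586.
i = 1.1586^(1/2) − 1 = 0.0763828 = 7.6383%.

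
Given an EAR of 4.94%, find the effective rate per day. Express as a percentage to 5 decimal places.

0.01321%

The per-day rate i satisfies (1 + i)^365 = 1 + 0.0494.
i = 1.0494^(1/365) − 1 = 0.0001321 = 0.01321%.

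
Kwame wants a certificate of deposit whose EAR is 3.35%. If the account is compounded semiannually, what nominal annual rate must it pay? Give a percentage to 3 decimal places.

(1 + r/2)^2 − 1 = 0.0335, so 1 + r/2 = 1.0335^(1/2).
r/2 = 0.016612, so r = 0.033224 = 3.322%.

3.322%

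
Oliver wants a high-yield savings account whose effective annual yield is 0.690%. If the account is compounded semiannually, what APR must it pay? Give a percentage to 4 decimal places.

(1 + r/2)^2 − 1 = 0.00690, so 1 + r/2 = 1.00690^(1/2).
r/2 = 0.003444, so r = 0.006888 = 0.6888%.

0.6888%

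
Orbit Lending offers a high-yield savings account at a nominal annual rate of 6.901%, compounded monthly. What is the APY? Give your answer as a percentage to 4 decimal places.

7.1235%

EAR = (1 + 0.06901/12)^12 − 1.
= (1 + 0.005751)^12 − 1 = 1.071235 − 1 = 7.1235%.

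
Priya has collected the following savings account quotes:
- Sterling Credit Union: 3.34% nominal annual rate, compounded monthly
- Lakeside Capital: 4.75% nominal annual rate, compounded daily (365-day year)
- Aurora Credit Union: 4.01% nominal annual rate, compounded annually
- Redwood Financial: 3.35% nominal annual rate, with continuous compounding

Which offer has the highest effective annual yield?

Lakeside Capital

Sterling Credit Union: (1 + 0.0334/12)^12 − 1 = 3.392%
Lakeside Capital: (1 + 0.0475/365)^365 − 1 = 4.864%
Aurora Credit Union: compounded annually, EAR = 4.010%
Redwood Financial: e^0.0335 − 1 = 3.407%
The highest effective annual rate is Lakeside Capital at 4.864%.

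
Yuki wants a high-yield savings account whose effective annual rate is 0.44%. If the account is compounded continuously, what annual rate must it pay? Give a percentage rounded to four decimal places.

Continuous: nominal r satisfies e^r − 1 = 0.0044.
r = ln(1 + 0.0044) = ln(1.0044) = 0.004390 = 0.4390%.

0.4390%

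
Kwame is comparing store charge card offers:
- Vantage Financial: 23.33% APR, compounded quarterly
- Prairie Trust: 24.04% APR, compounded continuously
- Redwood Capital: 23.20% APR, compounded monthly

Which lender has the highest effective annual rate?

Prairie Trust

Vantage Financial: (1 + 0.2333/4)^4 − 1 = 25.452%
Prairie Trust: e^0.2404 − 1 = 27.176%
Redwood Capital: (1 + 0.2320/12)^12 − 1 = 25.833%
The highest effective annual rate is Prairie Trust at 27.176%.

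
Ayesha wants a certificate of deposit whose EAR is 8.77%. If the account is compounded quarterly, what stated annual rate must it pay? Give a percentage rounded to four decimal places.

(1 + r/4)^4 − 1 = 0.0877, so 1 + r/4 = 1.0877^(1/4).
r/4 = 0.021239, so r = 0.084955 = 8.4955%.

8.4955%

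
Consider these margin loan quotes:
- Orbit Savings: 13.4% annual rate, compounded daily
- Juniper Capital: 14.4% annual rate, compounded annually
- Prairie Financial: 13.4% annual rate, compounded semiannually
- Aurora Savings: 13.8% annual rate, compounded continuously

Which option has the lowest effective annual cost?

Orbit Savings: (1 + 0.134/365)^365 − 1 = 14.336%
Juniper Capital: compounded annually, EAR = 14.400%
Prairie Financial: (1 + 0.134/2)^2 − 1 = 13.849%
Aurora Savings: e^0.138 − 1 = 14.798%
The lowest effective annual rate is Prairie Financial at 13.849%.

Prairie Financial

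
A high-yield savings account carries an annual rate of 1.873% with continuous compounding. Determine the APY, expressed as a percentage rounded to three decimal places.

With continuous compounding, EAR = e^0.01873 − 1.
e^0.01873 = 1.018907, so EAR = 0.018907 = 1.891%.

1.891%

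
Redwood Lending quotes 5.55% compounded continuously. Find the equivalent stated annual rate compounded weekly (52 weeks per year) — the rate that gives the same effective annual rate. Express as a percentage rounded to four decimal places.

5.5530%

EAR under continuous compounding: e^0.0555 − 1 = 0.057069.
Solve (1 + r/52)^52 = 1.057069: r/52 = 1.057069^(1/52) − 1 = 0.001068, so r = 0.055530 = 5.5530%.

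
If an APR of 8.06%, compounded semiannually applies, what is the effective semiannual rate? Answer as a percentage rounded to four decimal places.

4.0300%

With a nominal annual rate compounded semiannually, the periodic rate is the nominal rate divided by 2.
i = 0.0806 / 2 = 0.0403000 = 4.0300%.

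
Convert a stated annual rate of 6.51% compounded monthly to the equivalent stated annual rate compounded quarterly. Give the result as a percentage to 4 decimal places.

EAR = (1 + 0.0651/12)^12 − 1 = 0.067078.
Solve (1 + r/4)^4 = 1.067078: r/4 = 1.067078^(1/4) − 1 = 0.016363, so r = 0.065454 = 6.5454%.

6.5454%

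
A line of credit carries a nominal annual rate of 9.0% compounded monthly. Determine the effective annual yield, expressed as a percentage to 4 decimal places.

EAR = (1 + 0.090/12)^12 − 1.
= 1.093807 − 1 = 9.3807%.

9.3807%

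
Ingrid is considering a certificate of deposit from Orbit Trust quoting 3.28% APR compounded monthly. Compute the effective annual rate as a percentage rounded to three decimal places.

3.330%

EAR = (1 + 0.0328/12)^12 − 1.
= 1.033298 − 1 = 3.330%.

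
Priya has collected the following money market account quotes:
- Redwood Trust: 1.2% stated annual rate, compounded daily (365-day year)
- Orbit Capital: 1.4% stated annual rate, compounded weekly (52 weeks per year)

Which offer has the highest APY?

Orbit Capital

Redwood Trust: (1 + 0.012/365)^365 − 1 = 1.207%
Orbit Capital: (1 + 0.014/52)^52 − 1 = 1.410%
The highest effective annual rate is Orbit Capital at 1.410%.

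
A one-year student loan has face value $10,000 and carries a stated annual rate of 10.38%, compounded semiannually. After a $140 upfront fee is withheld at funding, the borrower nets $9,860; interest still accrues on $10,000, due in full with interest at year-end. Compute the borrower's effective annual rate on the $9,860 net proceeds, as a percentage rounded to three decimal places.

Amount owed after one year: 10,000 × (1 + 0.1038/2)^2 = 10,000 × 1.106494 = $11,064.94.
Effective rate on net proceeds: 11,064.94 / 9,860 − 1 = 0.122204 = 12.220%.

12.220%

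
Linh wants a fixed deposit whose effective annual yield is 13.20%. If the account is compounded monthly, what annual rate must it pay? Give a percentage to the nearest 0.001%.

12.463%

(1 + r/12)^12 − 1 = 0.1320, so 1 + r/12 = 1.1320^(1/12).
r/12 = 0.010386, so r = 0.124629 = 12.463%.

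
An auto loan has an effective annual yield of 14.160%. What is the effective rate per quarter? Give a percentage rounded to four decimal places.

The per-quarter rate i satisfies (1 + i)^4 = 1 + 0.14160.
i = 1.14160^(1/4) − 1 = 0.0336619 = 3.3662%.

3.3662%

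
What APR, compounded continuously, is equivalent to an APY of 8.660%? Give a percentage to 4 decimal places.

8.3054%

Continuous: nominal r satisfies e^r − 1 = 0.08660.
r = ln(1 + 0.08660) = ln(1.08660) = 0.083054 = 8.3054%.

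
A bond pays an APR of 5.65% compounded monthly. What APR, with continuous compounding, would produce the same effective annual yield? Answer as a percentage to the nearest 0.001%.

5.637%

EAR = (1 + 0.0565/12)^12 − 1 = 0.057986.
Equivalent continuous rate: r = ln(1 + 0.057986) = 0.056367 = 5.637%.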